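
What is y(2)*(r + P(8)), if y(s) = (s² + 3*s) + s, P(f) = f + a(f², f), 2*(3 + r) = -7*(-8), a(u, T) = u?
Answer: 1164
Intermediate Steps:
r = 25 (r = -3 + (-7*(-8))/2 = -3 + (½)*56 = -3 + 28 = 25)
P(f) = f + f²
y(s) = s² + 4*s
y(2)*(r + P(8)) = (2*(4 + 2))*(25 + 8*(1 + 8)) = (2*6)*(25 + 8*9) = 12*(25 + 72) = 12*97 = 1164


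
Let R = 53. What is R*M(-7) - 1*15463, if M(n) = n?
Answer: -15834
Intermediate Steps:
R*M(-7) - 1*15463 = 53*(-7) - 1*15463 = -371 - 15463 = -15834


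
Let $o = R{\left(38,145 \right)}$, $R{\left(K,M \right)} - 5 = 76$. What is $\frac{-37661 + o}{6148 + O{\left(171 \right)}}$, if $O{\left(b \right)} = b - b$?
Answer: $- \frac{9395}{1537} \approx -6.1126$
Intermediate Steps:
$O{\left(b \right)} = 0$
$R{\left(K,M \right)} = 81$ ($R{\left(K,M \right)} = 5 + 76 = 81$)
$o = 81$
$\frac{-37661 + o}{6148 + O{\left(171 \right)}} = \frac{-37661 + 81}{6148 + 0} = - \frac{37580}{6148} = \left(-37580\right) \frac{1}{6148} = - \frac{9395}{1537}$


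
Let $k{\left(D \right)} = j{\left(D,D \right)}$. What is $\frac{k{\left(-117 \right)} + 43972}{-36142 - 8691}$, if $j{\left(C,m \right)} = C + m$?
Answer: $- \frac{43738}{44833} \approx -0.97558$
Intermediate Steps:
$k{\left(D \right)} = 2 D$ ($k{\left(D \right)} = D + D = 2 D$)
$\frac{k{\left(-117 \right)} + 43972}{-36142 - 8691} = \frac{2 \left(-117\right) + 43972}{-36142 - 8691} = \frac{-234 + 43972}{-44833} = 43738 \left(- \frac{1}{44833}\right) = - \frac{43738}{44833}$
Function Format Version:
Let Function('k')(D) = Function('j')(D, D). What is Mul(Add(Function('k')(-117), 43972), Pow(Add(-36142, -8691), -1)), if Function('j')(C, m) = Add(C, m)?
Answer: Rational(-43738, 44833) ≈ -0.97558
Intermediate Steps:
Function('k')(D) = Mul(2, D) (Function('k')(D) = Add(D, D) = Mul(2, D))
Mul(Add(Function('k')(-117), 43972), Pow(Add(-36142, -8691), -1)) = Mul(Add(Mul(2, -117), 43972), Pow(Add(-36142, -8691), -1)) = Mul(Add(-234, 43972), Pow(-44833, -1)) = Mul(43738, Rational(-1, 44833)) = Rational(-43738, 44833)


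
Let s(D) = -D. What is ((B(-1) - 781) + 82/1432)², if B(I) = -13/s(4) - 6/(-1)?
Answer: 19080725689/32041 ≈ 5.9551e+5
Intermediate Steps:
B(I) = 37/4 (B(I) = -13/((-1*4)) - 6/(-1) = -13/(-4) - 6*(-1) = -13*(-¼) + 6 = 13/4 + 6 = 37/4)
((B(-1) - 781) + 82/1432)² = ((37/4 - 781) + 82/1432)² = (-3087/4 + 82*(1/1432))² = (-3087/4 + 41/716)² = (-138133/179)² = 19080725689/32041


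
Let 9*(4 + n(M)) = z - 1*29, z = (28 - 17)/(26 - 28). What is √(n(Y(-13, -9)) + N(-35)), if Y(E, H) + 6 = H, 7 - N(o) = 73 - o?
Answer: I*√3918/6 ≈ 10.432*I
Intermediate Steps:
N(o) = -66 + o (N(o) = 7 - (73 - o) = 7 + (-73 + o) = -66 + o)
Y(E, H) = -6 + H
z = -11/2 (z = 11/(-2) = 11*(-½) = -11/2 ≈ -5.5000)
n(M) = -47/6 (n(M) = -4 + (-11/2 - 1*29)/9 = -4 + (-11/2 - 29)/9 = -4 + (⅑)*(-69/2) = -4 - 23/6 = -47/6)
√(n(Y(-13, -9)) + N(-35)) = √(-47/6 + (-66 - 35)) = √(-47/6 - 101) = √(-653/6) = I*√3918/6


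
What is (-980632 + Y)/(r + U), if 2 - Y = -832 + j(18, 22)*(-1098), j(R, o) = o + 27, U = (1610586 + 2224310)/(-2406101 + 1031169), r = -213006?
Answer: 12242130118/2816082697 ≈ 4.3472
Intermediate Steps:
U = -73748/26441 (U = 3834896/(-1374932) = 3834896*(-1/1374932) = -73748/26441 ≈ -2.7892)
j(R, o) = 27 + o
Y = 54636 (Y = 2 - (-832 + (27 + 22)*(-1098)) = 2 - (-832 + 49*(-1098)) = 2 - (-832 - 53802) = 2 - 1*(-54634) = 2 + 54634 = 54636)
(-980632 + Y)/(r + U) = (-980632 + 54636)/(-213006 - 73748/26441) = -925996/(-5632165394/26441) = -925996*(-26441/5632165394) = 12242130118/2816082697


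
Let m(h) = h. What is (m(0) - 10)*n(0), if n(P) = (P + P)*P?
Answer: 0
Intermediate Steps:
n(P) = 2*P² (n(P) = (2*P)*P = 2*P²)
(m(0) - 10)*n(0) = (0 - 10)*(2*0²) = -20*0 = -10*0 = 0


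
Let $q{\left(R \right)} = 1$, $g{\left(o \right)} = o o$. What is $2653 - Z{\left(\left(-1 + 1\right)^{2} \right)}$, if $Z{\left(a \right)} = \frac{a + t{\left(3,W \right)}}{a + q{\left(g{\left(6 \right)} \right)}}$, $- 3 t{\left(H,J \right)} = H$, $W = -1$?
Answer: $2654$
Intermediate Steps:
$t{\left(H,J \right)} = - \frac{H}{3}$
$g{\left(o \right)} = o^{2}$
$Z{\left(a \right)} = \frac{-1 + a}{1 + a}$ ($Z{\left(a \right)} = \frac{a - 1}{a + 1} = \frac{a - 1}{1 + a} = \frac{-1 + a}{1 + a}$)
$2653 - Z{\left(\left(-1 + 1\right)^{2} \right)} = 2653 - \frac{-1 + \left(-1 + 1\right)^{2}}{1 + \left(-1 + 1\right)^{2}} = 2653 - \frac{-1 + 0^{2}}{1 + 0^{2}} = 2653 - \frac{-1 + 0}{1 + 0} = 2653 - 1^{-1} \left(-1\right) = 2653 - 1 \left(-1\right) = 2653 - -1 = 2653 + 1 = 2654$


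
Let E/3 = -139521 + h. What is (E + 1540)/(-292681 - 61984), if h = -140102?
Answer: 837329/354665 ≈ 2.3609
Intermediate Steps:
E = -838869 (E = 3*(-139521 - 140102) = 3*(-279623) = -838869)
(E + 1540)/(-292681 - 61984) = (-838869 + 1540)/(-292681 - 61984) = -837329/(-354665) = -837329*(-1/354665) = 837329/354665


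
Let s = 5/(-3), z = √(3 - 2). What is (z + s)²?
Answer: 4/9 ≈ 0.44444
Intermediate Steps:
z = 1 (z = √1 = 1)
s = -5/3 (s = 5*(-⅓) = -5/3 ≈ -1.6667)
(z + s)² = (1 - 5/3)² = (-⅔)² = 4/9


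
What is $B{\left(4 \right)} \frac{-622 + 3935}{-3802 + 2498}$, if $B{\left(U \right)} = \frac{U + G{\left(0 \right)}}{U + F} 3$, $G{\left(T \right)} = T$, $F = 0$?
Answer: $- \frac{9939}{1304} \approx -7.6219$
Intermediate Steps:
$B{\left(U \right)} = 3$ ($B{\left(U \right)} = \frac{U + 0}{U + 0} \cdot 3 = \frac{U}{U} 3 = 1 \cdot 3 = 3$)
$B{\left(4 \right)} \frac{-622 + 3935}{-3802 + 2498} = 3 \frac{-622 + 3935}{-3802 + 2498} = 3 \frac{3313}{-1304} = 3 \cdot 3313 \left(- \frac{1}{1304}\right) = 3 \left(- \frac{3313}{1304}\right) = - \frac{9939}{1304}$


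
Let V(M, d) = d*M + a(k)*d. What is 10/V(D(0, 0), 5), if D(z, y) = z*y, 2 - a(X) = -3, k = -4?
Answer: ⅖ ≈ 0.40000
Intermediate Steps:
a(X) = 5 (a(X) = 2 - 1*(-3) = 2 + 3 = 5)
D(z, y) = y*z
V(M, d) = 5*d + M*d (V(M, d) = d*M + 5*d = M*d + 5*d = 5*d + M*d)
10/V(D(0, 0), 5) = 10/(5*(5 + 0*0)) = 10/(5*(5 + 0)) = 10/(5*5) = 10/25 = (1/25)*10 = ⅖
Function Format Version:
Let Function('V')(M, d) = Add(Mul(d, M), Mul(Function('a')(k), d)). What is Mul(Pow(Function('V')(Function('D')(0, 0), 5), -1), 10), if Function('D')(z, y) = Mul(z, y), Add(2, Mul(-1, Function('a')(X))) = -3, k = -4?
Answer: Rational(2, 5) ≈ 0.40000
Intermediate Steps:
Function('a')(X) = 5 (Function('a')(X) = Add(2, Mul(-1, -3)) = Add(2, 3) = 5)
Function('D')(z, y) = Mul(y, z)
Function('V')(M, d) = Add(Mul(5, d), Mul(M, d)) (Function('V')(M, d) = Add(Mul(d, M), Mul(5, d)) = Add(Mul(M, d), Mul(5, d)) = Add(Mul(5, d), Mul(M, d)))
Mul(Pow(Function('V')(Function('D')(0, 0), 5), -1), 10) = Mul(Pow(Mul(5, Add(5, Mul(0, 0))), -1), 10) = Mul(Pow(Mul(5, Add(5, 0)), -1), 10) = Mul(Pow(Mul(5, 5), -1), 10) = Mul(Pow(25, -1), 10) = Mul(Rational(1, 25), 10) = Rational(2, 5)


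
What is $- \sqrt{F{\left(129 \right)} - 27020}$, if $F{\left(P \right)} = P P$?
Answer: $- i \sqrt{10379} \approx - 101.88 i$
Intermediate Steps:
$F{\left(P \right)} = P^{2}$
$- \sqrt{F{\left(129 \right)} - 27020} = - \sqrt{129^{2} - 27020} = - \sqrt{16641 - 27020} = - \sqrt{-10379} = - i \sqrt{10379}$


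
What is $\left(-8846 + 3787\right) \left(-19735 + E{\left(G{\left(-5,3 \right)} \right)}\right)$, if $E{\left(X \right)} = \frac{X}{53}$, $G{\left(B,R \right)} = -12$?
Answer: $\frac{5291547053}{53} \approx 9.9841 \cdot 10^{7}$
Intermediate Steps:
$E{\left(X \right)} = \frac{X}{53}$ ($E{\left(X \right)} = X \frac{1}{53} = \frac{X}{53}$)
$\left(-8846 + 3787\right) \left(-19735 + E{\left(G{\left(-5,3 \right)} \right)}\right) = \left(-8846 + 3787\right) \left(-19735 + \frac{1}{53} \left(-12\right)\right) = - 5059 \left(-19735 - \frac{12}{53}\right) = \left(-5059\right) \left(- \frac{1045967}{53}\right) = \frac{5291547053}{53}$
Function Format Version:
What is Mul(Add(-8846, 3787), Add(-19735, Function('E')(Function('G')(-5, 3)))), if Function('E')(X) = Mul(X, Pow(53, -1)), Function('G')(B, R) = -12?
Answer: Rational(5291547053, 53) ≈ 9.9841e+7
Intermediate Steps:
Function('E')(X) = Mul(Rational(1, 53), X) (Function('E')(X) = Mul(X, Rational(1, 53)) = Mul(Rational(1, 53), X))
Mul(Add(-8846, 3787), Add(-19735, Function('E')(Function('G')(-5, 3)))) = Mul(Add(-8846, 3787), Add(-19735, Mul(Rational(1, 53), -12))) = Mul(-5059, Add(-19735, Rational(-12, 53))) = Mul(-5059, Rational(-1045967, 53)) = Rational(5291547053, 53)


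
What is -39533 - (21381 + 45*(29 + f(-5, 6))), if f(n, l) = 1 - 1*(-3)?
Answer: -62399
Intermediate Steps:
f(n, l) = 4 (f(n, l) = 1 + 3 = 4)
-39533 - (21381 + 45*(29 + f(-5, 6))) = -39533 - (21381 + 45*(29 + 4)) = -39533 - (21381 + 45*33) = -39533 - (21381 + 1485) = -39533 - 1*22866 = -39533 - 22866 = -62399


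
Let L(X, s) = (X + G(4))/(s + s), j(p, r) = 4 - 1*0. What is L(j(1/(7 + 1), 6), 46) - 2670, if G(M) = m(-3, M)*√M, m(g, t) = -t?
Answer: -61411/23 ≈ -2670.0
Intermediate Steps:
G(M) = -M^(3/2) (G(M) = (-M)*√M = -M^(3/2))
j(p, r) = 4 (j(p, r) = 4 + 0 = 4)
L(X, s) = (-8 + X)/(2*s) (L(X, s) = (X - 4^(3/2))/(s + s) = (X - 1*8)/((2*s)) = (X - 8)*(1/(2*s)) = (-8 + X)*(1/(2*s)) = (-8 + X)/(2*s))
L(j(1/(7 + 1), 6), 46) - 2670 = (½)*(-8 + 4)/46 - 2670 = (½)*(1/46)*(-4) - 2670 = -1/23 - 2670 = -61411/23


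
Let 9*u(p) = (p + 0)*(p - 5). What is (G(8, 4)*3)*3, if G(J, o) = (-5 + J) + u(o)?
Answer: 23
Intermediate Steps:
u(p) = p*(-5 + p)/9 (u(p) = ((p + 0)*(p - 5))/9 = (p*(-5 + p))/9 = p*(-5 + p)/9)
G(J, o) = -5 + J + o*(-5 + o)/9 (G(J, o) = (-5 + J) + o*(-5 + o)/9 = -5 + J + o*(-5 + o)/9)
(G(8, 4)*3)*3 = ((-5 + 8 + (1/9)*4*(-5 + 4))*3)*3 = ((-5 + 8 + (1/9)*4*(-1))*3)*3 = ((-5 + 8 - 4/9)*3)*3 = ((23/9)*3)*3 = (23/3)*3 = 23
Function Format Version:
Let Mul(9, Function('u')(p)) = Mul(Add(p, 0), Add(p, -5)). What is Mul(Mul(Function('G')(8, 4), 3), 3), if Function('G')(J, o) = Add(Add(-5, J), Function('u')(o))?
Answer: 23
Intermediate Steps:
Function('u')(p) = Mul(Rational(1, 9), p, Add(-5, p)) (Function('u')(p) = Mul(Rational(1, 9), Mul(Add(p, 0), Add(p, -5))) = Mul(Rational(1, 9), Mul(p, Add(-5, p))) = Mul(Rational(1, 9), p, Add(-5, p)))
Function('G')(J, o) = Add(-5, J, Mul(Rational(1, 9), o, Add(-5, o))) (Function('G')(J, o) = Add(Add(-5, J), Mul(Rational(1, 9), o, Add(-5, o))) = Add(-5, J, Mul(Rational(1, 9), o, Add(-5, o))))
Mul(Mul(Function('G')(8, 4), 3), 3) = Mul(Mul(Add(-5, 8, Mul(Rational(1, 9), 4, Add(-5, 4))), 3), 3) = Mul(Mul(Add(-5, 8, Mul(Rational(1, 9), 4, -1)), 3), 3) = Mul(Mul(Add(-5, 8, Rational(-4, 9)), 3), 3) = Mul(Mul(Rational(23, 9), 3), 3) = Mul(Rational(23, 3), 3) = 23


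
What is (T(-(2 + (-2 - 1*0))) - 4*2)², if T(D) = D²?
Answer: 64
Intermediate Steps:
(T(-(2 + (-2 - 1*0))) - 4*2)² = ((-(2 + (-2 - 1*0)))² - 4*2)² = ((-(2 + (-2 + 0)))² - 8)² = ((-(2 - 2))² - 8)² = ((-1*0)² - 8)² = (0² - 8)² = (0 - 8)² = (-8)² = 64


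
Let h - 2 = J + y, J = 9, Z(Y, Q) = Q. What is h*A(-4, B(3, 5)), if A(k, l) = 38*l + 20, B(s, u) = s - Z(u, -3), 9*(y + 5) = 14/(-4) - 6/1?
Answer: 11036/9 ≈ 1226.2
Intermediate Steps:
y = -109/18 (y = -5 + (14/(-4) - 6/1)/9 = -5 + (14*(-¼) - 6*1)/9 = -5 + (-7/2 - 6)/9 = -5 + (⅑)*(-19/2) = -5 - 19/18 = -109/18 ≈ -6.0556)
B(s, u) = 3 + s (B(s, u) = s - 1*(-3) = s + 3 = 3 + s)
A(k, l) = 20 + 38*l
h = 89/18 (h = 2 + (9 - 109/18) = 2 + 53/18 = 89/18 ≈ 4.9444)
h*A(-4, B(3, 5)) = 89*(20 + 38*(3 + 3))/18 = 89*(20 + 38*6)/18 = 89*(20 + 228)/18 = (89/18)*248 = 11036/9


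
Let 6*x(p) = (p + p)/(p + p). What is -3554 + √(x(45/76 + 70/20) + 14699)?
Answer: -3554 + √529170/6 ≈ -3432.8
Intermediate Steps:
x(p) = ⅙ (x(p) = ((p + p)/(p + p))/6 = ((2*p)/((2*p)))/6 = ((2*p)*(1/(2*p)))/6 = (⅙)*1 = ⅙)
-3554 + √(x(45/76 + 70/20) + 14699) = -3554 + √(⅙ + 14699) = -3554 + √(88195/6) = -3554 + √529170/6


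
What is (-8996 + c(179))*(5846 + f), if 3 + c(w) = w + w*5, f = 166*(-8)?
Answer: -35805150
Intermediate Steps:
f = -1328
c(w) = -3 + 6*w (c(w) = -3 + (w + w*5) = -3 + (w + 5*w) = -3 + 6*w)
(-8996 + c(179))*(5846 + f) = (-8996 + (-3 + 6*179))*(5846 - 1328) = (-8996 + (-3 + 1074))*4518 = (-8996 + 1071)*4518 = -7925*4518 = -35805150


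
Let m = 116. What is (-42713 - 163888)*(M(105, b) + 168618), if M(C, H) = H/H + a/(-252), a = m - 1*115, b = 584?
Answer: -2926295668729/84 ≈ -3.4837e+10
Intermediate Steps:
a = 1 (a = 116 - 1*115 = 116 - 115 = 1)
M(C, H) = 251/252 (M(C, H) = H/H + 1/(-252) = 1 + 1*(-1/252) = 1 - 1/252 = 251/252)
(-42713 - 163888)*(M(105, b) + 168618) = (-42713 - 163888)*(251/252 + 168618) = -206601*42491987/252 = -2926295668729/84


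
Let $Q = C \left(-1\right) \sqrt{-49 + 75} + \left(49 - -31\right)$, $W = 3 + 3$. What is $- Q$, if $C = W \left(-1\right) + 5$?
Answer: $-80 - \sqrt{26} \approx -85.099$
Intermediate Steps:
$W = 6$
$C = -1$ ($C = 6 \left(-1\right) + 5 = -6 + 5 = -1$)
$Q = 80 + \sqrt{26}$ ($Q = \left(-1\right) \left(-1\right) \sqrt{-49 + 75} + \left(49 - -31\right) = 1 \sqrt{26} + \left(49 + 31\right) = \sqrt{26} + 80 = 80 + \sqrt{26} \approx 85.099$)
$- Q = - (80 + \sqrt{26}) = -80 - \sqrt{26}$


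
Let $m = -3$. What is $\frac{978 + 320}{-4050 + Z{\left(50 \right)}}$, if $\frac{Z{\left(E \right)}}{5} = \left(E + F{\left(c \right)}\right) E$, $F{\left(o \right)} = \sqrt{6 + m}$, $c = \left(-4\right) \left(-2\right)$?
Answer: $\frac{109681}{712150} - \frac{649 \sqrt{3}}{142430} \approx 0.14612$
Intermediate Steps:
$c = 8$
$F{\left(o \right)} = \sqrt{3}$ ($F{\left(o \right)} = \sqrt{6 - 3} = \sqrt{3}$)
$Z{\left(E \right)} = 5 E \left(E + \sqrt{3}\right)$ ($Z{\left(E \right)} = 5 \left(E + \sqrt{3}\right) E = 5 E \left(E + \sqrt{3}\right)$)
$\frac{978 + 320}{-4050 + Z{\left(50 \right)}} = \frac{978 + 320}{-4050 + 5 \cdot 50 \left(50 + \sqrt{3}\right)} = \frac{1298}{-4050 + \left(12500 + 250 \sqrt{3}\right)} = \frac{1298}{8450 + 250 \sqrt{3}}$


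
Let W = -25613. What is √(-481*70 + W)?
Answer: 3*I*√6587 ≈ 243.48*I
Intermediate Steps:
√(-481*70 + W) = √(-481*70 - 25613) = √(-33670 - 25613) = √(-59283) = 3*I*√6587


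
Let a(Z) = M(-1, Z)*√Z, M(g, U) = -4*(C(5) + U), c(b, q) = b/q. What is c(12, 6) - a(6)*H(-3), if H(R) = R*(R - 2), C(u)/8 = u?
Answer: 2 + 2760*√6 ≈ 6762.6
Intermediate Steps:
C(u) = 8*u
M(g, U) = -160 - 4*U (M(g, U) = -4*(8*5 + U) = -4*(40 + U) = -160 - 4*U)
H(R) = R*(-2 + R)
a(Z) = √Z*(-160 - 4*Z) (a(Z) = (-160 - 4*Z)*√Z = √Z*(-160 - 4*Z))
c(12, 6) - a(6)*H(-3) = 12/6 - 4*√6*(-40 - 1*6)*(-3*(-2 - 3)) = 12*(⅙) - 4*√6*(-40 - 6)*(-3*(-5)) = 2 - 4*√6*(-46)*15 = 2 - (-184*√6)*15 = 2 - (-2760)*√6 = 2 + 2760*√6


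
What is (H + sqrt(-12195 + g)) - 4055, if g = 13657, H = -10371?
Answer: -14426 + sqrt(1462) ≈ -14388.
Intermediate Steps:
(H + sqrt(-12195 + g)) - 4055 = (-10371 + sqrt(-12195 + 13657)) - 4055 = (-10371 + sqrt(1462)) - 4055 = -14426 + sqrt(1462)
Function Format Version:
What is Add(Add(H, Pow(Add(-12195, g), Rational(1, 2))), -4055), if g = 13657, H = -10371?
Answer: Add(-14426, Pow(1462, Rational(1, 2))) ≈ -14388.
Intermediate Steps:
Add(Add(H, Pow(Add(-12195, g), Rational(1, 2))), -4055) = Add(Add(-10371, Pow(Add(-12195, 13657), Rational(1, 2))), -4055) = Add(Add(-10371, Pow(1462, Rational(1, 2))), -4055) = Add(-14426, Pow(1462, Rational(1, 2)))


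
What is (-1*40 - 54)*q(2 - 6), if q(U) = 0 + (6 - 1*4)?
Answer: -188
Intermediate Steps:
q(U) = 2 (q(U) = 0 + (6 - 4) = 0 + 2 = 2)
(-1*40 - 54)*q(2 - 6) = (-1*40 - 54)*2 = (-40 - 54)*2 = -94*2 = -188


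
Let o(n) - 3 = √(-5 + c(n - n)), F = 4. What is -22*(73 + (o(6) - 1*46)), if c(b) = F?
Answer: -660 - 22*I ≈ -660.0 - 22.0*I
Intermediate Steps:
c(b) = 4
o(n) = 3 + I (o(n) = 3 + √(-5 + 4) = 3 + √(-1) = 3 + I)
-22*(73 + (o(6) - 1*46)) = -22*(73 + ((3 + I) - 1*46)) = -22*(73 + ((3 + I) - 46)) = -22*(73 + (-43 + I)) = -22*(30 + I) = -660 - 22*I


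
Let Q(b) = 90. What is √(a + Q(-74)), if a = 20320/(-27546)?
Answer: 7*√345564570/13773 ≈ 9.4479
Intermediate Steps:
a = -10160/13773 (a = 20320*(-1/27546) = -10160/13773 ≈ -0.73767)
√(a + Q(-74)) = √(-10160/13773 + 90) = √(1229410/13773) = 7*√345564570/13773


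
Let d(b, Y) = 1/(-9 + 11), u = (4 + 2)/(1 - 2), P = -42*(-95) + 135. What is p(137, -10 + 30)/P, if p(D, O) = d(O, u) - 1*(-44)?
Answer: 89/8250 ≈ 0.010788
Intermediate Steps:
P = 4125 (P = 3990 + 135 = 4125)
u = -6 (u = 6/(-1) = 6*(-1) = -6)
d(b, Y) = ½ (d(b, Y) = 1/2 = ½)
p(D, O) = 89/2 (p(D, O) = ½ - 1*(-44) = ½ + 44 = 89/2)
p(137, -10 + 30)/P = (89/2)/4125 = (89/2)*(1/4125) = 89/8250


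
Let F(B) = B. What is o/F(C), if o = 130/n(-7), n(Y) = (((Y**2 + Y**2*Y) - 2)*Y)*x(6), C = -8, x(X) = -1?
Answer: 65/8288 ≈ 0.0078427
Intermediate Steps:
n(Y) = -Y*(-2 + Y**2 + Y**3) (n(Y) = (((Y**2 + Y**2*Y) - 2)*Y)*(-1) = (((Y**2 + Y**3) - 2)*Y)*(-1) = ((-2 + Y**2 + Y**3)*Y)*(-1) = (Y*(-2 + Y**2 + Y**3))*(-1) = -Y*(-2 + Y**2 + Y**3))
o = -65/1036 (o = 130/((-7*(2 - 1*(-7)**2 - 1*(-7)**3))) = 130/((-7*(2 - 1*49 - 1*(-343)))) = 130/((-7*(2 - 49 + 343))) = 130/((-7*296)) = 130/(-2072) = 130*(-1/2072) = -65/1036 ≈ -0.062741)
o/F(C) = -65/1036/(-8) = -65/1036*(-1/8) = 65/8288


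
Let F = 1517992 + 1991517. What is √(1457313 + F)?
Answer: √4966822 ≈ 2228.6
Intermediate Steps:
F = 3509509
√(1457313 + F) = √(1457313 + 3509509) = √4966822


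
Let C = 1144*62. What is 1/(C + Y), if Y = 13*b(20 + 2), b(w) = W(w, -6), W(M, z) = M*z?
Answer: 1/69212 ≈ 1.4448e-5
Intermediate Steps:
b(w) = -6*w (b(w) = w*(-6) = -6*w)
C = 70928
Y = -1716 (Y = 13*(-6*(20 + 2)) = 13*(-6*22) = 13*(-132) = -1716)
1/(C + Y) = 1/(70928 - 1716) = 1/69212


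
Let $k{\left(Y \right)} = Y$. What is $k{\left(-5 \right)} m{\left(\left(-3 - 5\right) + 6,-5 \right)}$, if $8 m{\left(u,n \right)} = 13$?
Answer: $- \frac{65}{8} \approx -8.125$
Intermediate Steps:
$m{\left(u,n \right)} = \frac{13}{8}$ ($m{\left(u,n \right)} = \frac{1}{8} \cdot 13 = \frac{13}{8}$)
$k{\left(-5 \right)} m{\left(\left(-3 - 5\right) + 6,-5 \right)} = \left(-5\right) \frac{13}{8} = - \frac{65}{8}$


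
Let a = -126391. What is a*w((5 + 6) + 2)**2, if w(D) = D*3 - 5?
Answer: -146107996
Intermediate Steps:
w(D) = -5 + 3*D (w(D) = 3*D - 5 = -5 + 3*D)
a*w((5 + 6) + 2)**2 = -126391*(-5 + 3*((5 + 6) + 2))**2 = -126391*(-5 + 3*(11 + 2))**2 = -126391*(-5 + 3*13)**2 = -126391*(-5 + 39)**2 = -126391*34**2 = -126391*1156 = -146107996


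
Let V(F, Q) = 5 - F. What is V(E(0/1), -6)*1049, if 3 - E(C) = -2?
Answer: 0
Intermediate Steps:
E(C) = 5 (E(C) = 3 - 1*(-2) = 3 + 2 = 5)
V(E(0/1), -6)*1049 = (5 - 1*5)*1049 = (5 - 5)*1049 = 0*1049 = 0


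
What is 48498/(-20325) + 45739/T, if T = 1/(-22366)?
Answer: -6930814677516/6775 ≈ -1.0230e+9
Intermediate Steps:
T = -1/22366 ≈ -4.4711e-5
48498/(-20325) + 45739/T = 48498/(-20325) + 45739/(-1/22366) = 48498*(-1/20325) + 45739*(-22366) = -16166/6775 - 1022998474 = -6930814677516/6775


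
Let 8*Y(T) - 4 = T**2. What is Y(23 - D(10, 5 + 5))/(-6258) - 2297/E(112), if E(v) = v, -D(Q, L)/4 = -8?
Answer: -36673/1788 ≈ -20.511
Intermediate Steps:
D(Q, L) = 32 (D(Q, L) = -4*(-8) = 32)
Y(T) = 1/2 + T**2/8
Y(23 - D(10, 5 + 5))/(-6258) - 2297/E(112) = (1/2 + (23 - 1*32)**2/8)/(-6258) - 2297/112 = (1/2 + (23 - 32)**2/8)*(-1/6258) - 2297*1/112 = (1/2 + (1/8)*(-9)**2)*(-1/6258) - 2297/112 = (1/2 + (1/8)*81)*(-1/6258) - 2297/112 = (1/2 + 81/8)*(-1/6258) - 2297/112 = (85/8)*(-1/6258) - 2297/112 = -85/50064 - 2297/112 = -36673/1788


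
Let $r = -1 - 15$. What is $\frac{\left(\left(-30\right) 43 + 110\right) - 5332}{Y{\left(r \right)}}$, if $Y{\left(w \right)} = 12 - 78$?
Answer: $\frac{296}{3} \approx 98.667$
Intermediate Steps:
$r = -16$ ($r = -1 - 15 = -16$)
$Y{\left(w \right)} = -66$ ($Y{\left(w \right)} = 12 - 78 = -66$)
$\frac{\left(\left(-30\right) 43 + 110\right) - 5332}{Y{\left(r \right)}} = \frac{\left(\left(-30\right) 43 + 110\right) - 5332}{-66} = \left(\left(-1290 + 110\right) - 5332\right) \left(- \frac{1}{66}\right) = \left(-1180 - 5332\right) \left(- \frac{1}{66}\right) = \left(-6512\right) \left(- \frac{1}{66}\right) = \frac{296}{3}$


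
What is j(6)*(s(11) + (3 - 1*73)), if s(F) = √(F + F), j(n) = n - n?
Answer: 0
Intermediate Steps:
j(n) = 0
s(F) = √2*√F (s(F) = √(2*F) = √2*√F)
j(6)*(s(11) + (3 - 1*73)) = 0*(√2*√11 + (3 - 1*73)) = 0*(√22 + (3 - 73)) = 0*(√22 - 70) = 0*(-70 + √22) = 0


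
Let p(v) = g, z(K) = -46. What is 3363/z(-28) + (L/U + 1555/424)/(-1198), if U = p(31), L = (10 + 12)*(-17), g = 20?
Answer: -4269873453/58414480 ≈ -73.096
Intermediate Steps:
L = -374 (L = 22*(-17) = -374)
p(v) = 20
U = 20
3363/z(-28) + (L/U + 1555/424)/(-1198) = 3363/(-46) + (-374/20 + 1555/424)/(-1198) = 3363*(-1/46) + (-374*1/20 + 1555*(1/424))*(-1/1198) = -3363/46 + (-187/10 + 1555/424)*(-1/1198) = -3363/46 - 31869/2120*(-1/1198) = -3363/46 + 31869/2539760 = -4269873453/58414480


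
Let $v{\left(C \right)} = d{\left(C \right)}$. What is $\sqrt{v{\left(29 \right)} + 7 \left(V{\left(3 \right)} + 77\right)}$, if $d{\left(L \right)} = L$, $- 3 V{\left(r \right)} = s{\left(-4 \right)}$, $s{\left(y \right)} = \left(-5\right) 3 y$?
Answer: $2 \sqrt{107} \approx 20.688$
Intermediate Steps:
$s{\left(y \right)} = - 15 y$
$V{\left(r \right)} = -20$ ($V{\left(r \right)} = - \frac{\left(-15\right) \left(-4\right)}{3} = \left(- \frac{1}{3}\right) 60 = -20$)
$v{\left(C \right)} = C$
$\sqrt{v{\left(29 \right)} + 7 \left(V{\left(3 \right)} + 77\right)} = \sqrt{29 + 7 \left(-20 + 77\right)} = \sqrt{29 + 7 \cdot 57} = \sqrt{29 + 399} = \sqrt{428} = 2 \sqrt{107}$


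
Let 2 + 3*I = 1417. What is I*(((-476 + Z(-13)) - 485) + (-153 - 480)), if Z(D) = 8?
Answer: -2244190/3 ≈ -7.4806e+5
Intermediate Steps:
I = 1415/3 (I = -2/3 + (1/3)*1417 = -2/3 + 1417/3 = 1415/3 ≈ 471.67)
I*(((-476 + Z(-13)) - 485) + (-153 - 480)) = 1415*(((-476 + 8) - 485) + (-153 - 480))/3 = 1415*((-468 - 485) - 633)/3 = 1415*(-953 - 633)/3 = (1415/3)*(-1586) = -2244190/3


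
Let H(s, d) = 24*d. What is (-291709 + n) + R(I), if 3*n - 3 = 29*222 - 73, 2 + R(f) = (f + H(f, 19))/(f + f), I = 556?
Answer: -241515911/834 ≈ -2.8959e+5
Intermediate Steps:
R(f) = -2 + (456 + f)/(2*f) (R(f) = -2 + (f + 24*19)/(f + f) = -2 + (f + 456)/((2*f)) = -2 + (456 + f)*(1/(2*f)) = -2 + (456 + f)/(2*f))
n = 6368/3 (n = 1 + (29*222 - 73)/3 = 1 + (6438 - 73)/3 = 1 + (⅓)*6365 = 1 + 6365/3 = 6368/3 ≈ 2122.7)
(-291709 + n) + R(I) = (-291709 + 6368/3) + (-3/2 + 228/556) = -868759/3 + (-3/2 + 228*(1/556)) = -868759/3 + (-3/2 + 57/139) = -868759/3 - 303/278 = -241515911/834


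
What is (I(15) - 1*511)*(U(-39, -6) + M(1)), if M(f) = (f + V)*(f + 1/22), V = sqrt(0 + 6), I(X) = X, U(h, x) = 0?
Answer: -5704/11 - 5704*sqrt(6)/11 ≈ -1788.7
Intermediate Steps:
V = sqrt(6) ≈ 2.4495
M(f) = (1/22 + f)*(f + sqrt(6)) (M(f) = (f + sqrt(6))*(f + 1/22) = (f + sqrt(6))*(1/22 + f) = (1/22 + f)*(f + sqrt(6)))
(I(15) - 1*511)*(U(-39, -6) + M(1)) = (15 - 1*511)*(0 + (1**2 + (1/22)*1 + sqrt(6)/22 + 1*sqrt(6))) = (15 - 511)*(0 + (1 + 1/22 + sqrt(6)/22 + sqrt(6))) = -496*(0 + (23/22 + 23*sqrt(6)/22)) = -496*(23/22 + 23*sqrt(6)/22) = -5704/11 - 5704*sqrt(6)/11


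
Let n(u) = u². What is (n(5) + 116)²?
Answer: 19881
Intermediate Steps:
(n(5) + 116)² = (5² + 116)² = (25 + 116)² = 141² = 19881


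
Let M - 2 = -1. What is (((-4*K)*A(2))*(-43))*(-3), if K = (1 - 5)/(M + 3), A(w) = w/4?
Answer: 258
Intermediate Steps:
M = 1 (M = 2 - 1 = 1)
A(w) = w/4 (A(w) = w*(¼) = w/4)
K = -1 (K = (1 - 5)/(1 + 3) = -4/4 = -4*¼ = -1)
(((-4*K)*A(2))*(-43))*(-3) = (((-4*(-1))*((¼)*2))*(-43))*(-3) = ((4*(½))*(-43))*(-3) = (2*(-43))*(-3) = -86*(-3) = 258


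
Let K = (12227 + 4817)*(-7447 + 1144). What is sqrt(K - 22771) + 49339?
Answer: 49339 + I*sqrt(107451103) ≈ 49339.0 + 10366.0*I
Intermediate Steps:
K = -107428332 (K = 17044*(-6303) = -107428332)
sqrt(K - 22771) + 49339 = sqrt(-107428332 - 22771) + 49339 = sqrt(-107451103) + 49339 = I*sqrt(107451103) + 49339 = 49339 + I*sqrt(107451103)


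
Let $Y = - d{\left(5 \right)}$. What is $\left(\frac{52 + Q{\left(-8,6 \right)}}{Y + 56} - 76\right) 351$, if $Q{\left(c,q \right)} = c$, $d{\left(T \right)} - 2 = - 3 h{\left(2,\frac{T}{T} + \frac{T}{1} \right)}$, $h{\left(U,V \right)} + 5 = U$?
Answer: $- \frac{131664}{5} \approx -26333.0$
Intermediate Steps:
$h{\left(U,V \right)} = -5 + U$
$d{\left(T \right)} = 11$ ($d{\left(T \right)} = 2 - 3 \left(-5 + 2\right) = 2 - -9 = 2 + 9 = 11$)
$Y = -11$ ($Y = \left(-1\right) 11 = -11$)
$\left(\frac{52 + Q{\left(-8,6 \right)}}{Y + 56} - 76\right) 351 = \left(\frac{52 - 8}{-11 + 56} - 76\right) 351 = \left(\frac{44}{45} - 76\right) 351 = \left(- \frac{3376}{45}\right) 351 = - \frac{131664}{5}$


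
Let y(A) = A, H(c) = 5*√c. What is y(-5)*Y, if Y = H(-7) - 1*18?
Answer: 90 - 25*I*√7 ≈ 90.0 - 66.144*I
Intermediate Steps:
Y = -18 + 5*I*√7 (Y = 5*√(-7) - 1*18 = 5*(I*√7) - 18 = 5*I*√7 - 18 = -18 + 5*I*√7 ≈ -18.0 + 13.229*I)
y(-5)*Y = -5*(-18 + 5*I*√7) = 90 - 25*I*√7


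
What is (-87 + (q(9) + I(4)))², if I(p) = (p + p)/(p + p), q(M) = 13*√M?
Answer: 2209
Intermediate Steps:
I(p) = 1 (I(p) = (2*p)/((2*p)) = (2*p)*(1/(2*p)) = 1)
(-87 + (q(9) + I(4)))² = (-87 + (13*√9 + 1))² = (-87 + (13*3 + 1))² = (-87 + (39 + 1))² = (-87 + 40)² = (-47)² = 2209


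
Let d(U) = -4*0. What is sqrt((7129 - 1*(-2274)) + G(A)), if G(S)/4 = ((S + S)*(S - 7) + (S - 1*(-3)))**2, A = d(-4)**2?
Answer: sqrt(9439) ≈ 97.155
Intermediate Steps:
d(U) = 0
A = 0 (A = 0**2 = 0)
G(S) = 4*(3 + S + 2*S*(-7 + S))**2 (G(S) = 4*((S + S)*(S - 7) + (S - 1*(-3)))**2 = 4*((2*S)*(-7 + S) + (S + 3))**2 = 4*(2*S*(-7 + S) + (3 + S))**2 = 4*(3 + S + 2*S*(-7 + S))**2)
sqrt((7129 - 1*(-2274)) + G(A)) = sqrt((7129 - 1*(-2274)) + 4*(3 - 13*0 + 2*0**2)**2) = sqrt((7129 + 2274) + 4*(3 + 0 + 2*0)**2) = sqrt(9403 + 4*(3 + 0 + 0)**2) = sqrt(9403 + 4*3**2) = sqrt(9403 + 4*9) = sqrt(9403 + 36) = sqrt(9439)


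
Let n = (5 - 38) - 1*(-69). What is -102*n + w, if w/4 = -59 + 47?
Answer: -3720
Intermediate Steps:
w = -48 (w = 4*(-59 + 47) = 4*(-12) = -48)
n = 36 (n = -33 + 69 = 36)
-102*n + w = -102*36 - 48 = -3672 - 48 = -3720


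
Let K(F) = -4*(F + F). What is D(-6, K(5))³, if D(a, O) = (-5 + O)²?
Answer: 8303765625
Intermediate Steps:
K(F) = -8*F
D(-6, K(5))³ = ((-5 - 8*5)²)³ = ((-5 - 40)²)³ = ((-45)²)³ = 2025³ = 8303765625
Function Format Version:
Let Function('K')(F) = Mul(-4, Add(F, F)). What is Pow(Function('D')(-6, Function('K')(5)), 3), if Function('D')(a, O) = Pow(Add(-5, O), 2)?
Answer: 8303765625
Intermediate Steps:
Function('K')(F) = Mul(-8, F) (Function('K')(F) = Mul(-4, Mul(2, F)) = Mul(-8, F))
Pow(Function('D')(-6, Function('K')(5)), 3) = Pow(Pow(Add(-5, Mul(-8, 5)), 2), 3) = Pow(Pow(Add(-5, -40), 2), 3) = Pow(Pow(-45, 2), 3) = Pow(2025, 3) = 8303765625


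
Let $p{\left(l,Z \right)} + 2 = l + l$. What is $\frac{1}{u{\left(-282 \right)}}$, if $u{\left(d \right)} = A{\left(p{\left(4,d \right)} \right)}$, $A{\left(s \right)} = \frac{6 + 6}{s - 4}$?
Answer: $\frac{1}{6} \approx 0.16667$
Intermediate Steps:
$p{\left(l,Z \right)} = -2 + 2 l$ ($p{\left(l,Z \right)} = -2 + \left(l + l\right) = -2 + 2 l$)
$A{\left(s \right)} = \frac{12}{-4 + s}$
$u{\left(d \right)} = 6$ ($u{\left(d \right)} = \frac{12}{-4 + \left(-2 + 2 \cdot 4\right)} = \frac{12}{-4 + \left(-2 + 8\right)} = \frac{12}{-4 + 6} = \frac{12}{2} = 12 \cdot \frac{1}{2} = 6$)
$\frac{1}{u{\left(-282 \right)}} = \frac{1}{6}$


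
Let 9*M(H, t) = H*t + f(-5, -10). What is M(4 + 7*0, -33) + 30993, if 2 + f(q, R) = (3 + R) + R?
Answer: 278786/9 ≈ 30976.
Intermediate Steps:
f(q, R) = 1 + 2*R (f(q, R) = -2 + ((3 + R) + R) = -2 + (3 + 2*R) = 1 + 2*R)
M(H, t) = -19/9 + H*t/9 (M(H, t) = (H*t + (1 + 2*(-10)))/9 = (H*t + (1 - 20))/9 = (H*t - 19)/9 = (-19 + H*t)/9 = -19/9 + H*t/9)
M(4 + 7*0, -33) + 30993 = (-19/9 + (⅑)*(4 + 7*0)*(-33)) + 30993 = (-19/9 + (⅑)*(4 + 0)*(-33)) + 30993 = (-19/9 + (⅑)*4*(-33)) + 30993 = (-19/9 - 44/3) + 30993 = -151/9 + 30993 = 278786/9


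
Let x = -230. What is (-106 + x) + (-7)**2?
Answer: -287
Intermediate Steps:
(-106 + x) + (-7)**2 = (-106 - 230) + (-7)**2 = -336 + 49 = -287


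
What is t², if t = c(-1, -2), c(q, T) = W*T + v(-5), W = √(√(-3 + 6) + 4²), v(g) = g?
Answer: (5 + 2*√(16 + √3))² ≈ 180.15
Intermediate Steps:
W = √(16 + √3) (W = √(√3 + 16) = √(16 + √3) ≈ 4.2109)
c(q, T) = -5 + T*√(16 + √3) (c(q, T) = √(16 + √3)*T - 5 = T*√(16 + √3) - 5 = -5 + T*√(16 + √3))
t = -5 - 2*√(16 + √3) ≈ -13.422
t² = (-5 - 2*√(16 + √3))²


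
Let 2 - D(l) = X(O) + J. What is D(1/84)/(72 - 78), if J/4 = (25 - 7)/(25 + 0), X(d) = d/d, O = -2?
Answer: 47/150 ≈ 0.31333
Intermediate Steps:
X(d) = 1
J = 72/25 (J = 4*((25 - 7)/(25 + 0)) = 4*(18/25) = 72/25 ≈ 2.8800)
D(l) = -47/25 (D(l) = 2 - (1 + 72/25) = 2 - 1*97/25 = 2 - 97/25 = -47/25)
D(1/84)/(72 - 78) = -47/25/(72 - 78) = -47/25/(-6) = -⅙*(-47/25) = 47/150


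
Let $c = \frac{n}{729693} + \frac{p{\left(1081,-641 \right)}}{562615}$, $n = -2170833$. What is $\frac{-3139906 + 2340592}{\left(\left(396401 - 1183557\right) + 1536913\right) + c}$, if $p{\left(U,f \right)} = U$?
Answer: $- \frac{109382451301381410}{102600396512877151} \approx -1.0661$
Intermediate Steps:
$c = - \frac{406851470054}{136845409065}$ ($c = - \frac{2170833}{729693} + \frac{1081}{562615} = \left(-2170833\right) \frac{1}{729693} + 1081 \cdot \frac{1}{562615} = - \frac{723611}{243231} + \frac{1081}{562615} = - \frac{406851470054}{136845409065} \approx -2.9731$)
$\frac{-3139906 + 2340592}{\left(\left(396401 - 1183557\right) + 1536913\right) + c} = \frac{-3139906 + 2340592}{\left(\left(396401 - 1183557\right) + 1536913\right) - \frac{406851470054}{136845409065}} = - \frac{799314}{\left(-787156 + 1536913\right) - \frac{406851470054}{136845409065}} = - \frac{799314}{749757 - \frac{406851470054}{136845409065}} = - \frac{799314}{\frac{102600396512877151}{136845409065}} = \left(-799314\right) \frac{136845409065}{102600396512877151} = - \frac{109382451301381410}{102600396512877151}$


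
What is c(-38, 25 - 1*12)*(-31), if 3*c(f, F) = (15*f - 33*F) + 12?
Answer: 10199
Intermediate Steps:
c(f, F) = 4 - 11*F + 5*f (c(f, F) = ((15*f - 33*F) + 12)/3 = ((-33*F + 15*f) + 12)/3 = (12 - 33*F + 15*f)/3 = 4 - 11*F + 5*f)
c(-38, 25 - 1*12)*(-31) = (4 - 11*(25 - 1*12) + 5*(-38))*(-31) = (4 - 11*(25 - 12) - 190)*(-31) = (4 - 11*13 - 190)*(-31) = (4 - 143 - 190)*(-31) = -329*(-31) = 10199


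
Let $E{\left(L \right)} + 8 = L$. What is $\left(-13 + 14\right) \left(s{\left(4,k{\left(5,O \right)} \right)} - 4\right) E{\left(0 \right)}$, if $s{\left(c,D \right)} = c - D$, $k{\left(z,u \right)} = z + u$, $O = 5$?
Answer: $80$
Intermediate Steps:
$k{\left(z,u \right)} = u + z$
$E{\left(L \right)} = -8 + L$
$\left(-13 + 14\right) \left(s{\left(4,k{\left(5,O \right)} \right)} - 4\right) E{\left(0 \right)} = \left(-13 + 14\right) \left(\left(4 - \left(5 + 5\right)\right) - 4\right) \left(-8 + 0\right) = 1 \left(\left(4 - 10\right) - 4\right) \left(-8\right) = 1 \left(-6 - 4\right) \left(-8\right) = 1 \left(-10\right) \left(-8\right) = \left(-10\right) \left(-8\right) = 80$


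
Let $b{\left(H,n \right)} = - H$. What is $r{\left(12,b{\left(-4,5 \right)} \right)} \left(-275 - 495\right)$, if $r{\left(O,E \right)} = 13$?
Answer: $-10010$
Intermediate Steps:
$r{\left(12,b{\left(-4,5 \right)} \right)} \left(-275 - 495\right) = 13 \left(-275 - 495\right) = 13 \left(-770\right) = -10010$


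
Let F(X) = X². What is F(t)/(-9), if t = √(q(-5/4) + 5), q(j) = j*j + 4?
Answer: -169/144 ≈ -1.1736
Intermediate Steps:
q(j) = 4 + j² (q(j) = j² + 4 = 4 + j²)
t = 13/4 (t = √((4 + (-5/4)²) + 5) = √((4 + 25/16) + 5) = √(89/16 + 5) = √(169/16) = 13/4 ≈ 3.2500)
F(t)/(-9) = (13/4)²/(-9) = (169/16)*(-⅑) = -169/144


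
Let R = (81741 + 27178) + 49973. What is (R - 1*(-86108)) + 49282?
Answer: 294282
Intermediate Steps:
R = 158892 (R = 108919 + 49973 = 158892)
(R - 1*(-86108)) + 49282 = (158892 - 1*(-86108)) + 49282 = (158892 + 86108) + 49282 = 245000 + 49282 = 294282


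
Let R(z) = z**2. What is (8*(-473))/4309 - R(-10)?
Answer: -434684/4309 ≈ -100.88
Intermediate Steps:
(8*(-473))/4309 - R(-10) = (8*(-473))/4309 - 1*(-10)**2 = -3784*1/4309 - 1*100 = -3784/4309 - 100 = -434684/4309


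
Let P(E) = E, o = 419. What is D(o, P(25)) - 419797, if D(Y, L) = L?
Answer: -419772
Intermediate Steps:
D(o, P(25)) - 419797 = 25 - 419797 = -419772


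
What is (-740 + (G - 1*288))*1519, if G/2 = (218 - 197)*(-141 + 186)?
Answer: 1309378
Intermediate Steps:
G = 1890 (G = 2*((218 - 197)*(-141 + 186)) = 2*(21*45) = 2*945 = 1890)
(-740 + (G - 1*288))*1519 = (-740 + (1890 - 1*288))*1519 = (-740 + (1890 - 288))*1519 = (-740 + 1602)*1519 = 862*1519 = 1309378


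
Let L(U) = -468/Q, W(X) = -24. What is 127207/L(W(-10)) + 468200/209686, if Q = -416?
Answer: 106696214908/943587 ≈ 1.1308e+5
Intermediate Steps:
L(U) = 9/8 (L(U) = -468/(-416) = -468*(-1/416) = 9/8)
127207/L(W(-10)) + 468200/209686 = 127207/(9/8) + 468200/209686 = 127207*(8/9) + 468200*(1/209686) = 1017656/9 + 234100/104843 = 106696214908/943587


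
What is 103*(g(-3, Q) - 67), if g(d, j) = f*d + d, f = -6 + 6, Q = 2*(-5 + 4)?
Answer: -7210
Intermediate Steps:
Q = -2 (Q = 2*(-1) = -2)
f = 0
g(d, j) = d (g(d, j) = 0*d + d = 0 + d = d)
103*(g(-3, Q) - 67) = 103*(-3 - 67) = 103*(-70) = -7210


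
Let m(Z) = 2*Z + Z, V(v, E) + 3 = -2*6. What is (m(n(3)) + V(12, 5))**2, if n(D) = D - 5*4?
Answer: 4356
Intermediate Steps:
n(D) = -20 + D (n(D) = D - 20 = -20 + D)
V(v, E) = -15 (V(v, E) = -3 - 2*6 = -3 - 12 = -15)
m(Z) = 3*Z
(m(n(3)) + V(12, 5))**2 = (3*(-20 + 3) - 15)**2 = (3*(-17) - 15)**2 = (-51 - 15)**2 = (-66)**2 = 4356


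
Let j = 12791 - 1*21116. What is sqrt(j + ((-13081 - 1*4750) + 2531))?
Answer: 15*I*sqrt(105) ≈ 153.7*I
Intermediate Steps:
j = -8325 (j = 12791 - 21116 = -8325)
sqrt(j + ((-13081 - 1*4750) + 2531)) = sqrt(-8325 + ((-13081 - 1*4750) + 2531)) = sqrt(-8325 + ((-13081 - 4750) + 2531)) = sqrt(-8325 + (-17831 + 2531)) = sqrt(-8325 - 15300) = sqrt(-23625) = 15*I*sqrt(105)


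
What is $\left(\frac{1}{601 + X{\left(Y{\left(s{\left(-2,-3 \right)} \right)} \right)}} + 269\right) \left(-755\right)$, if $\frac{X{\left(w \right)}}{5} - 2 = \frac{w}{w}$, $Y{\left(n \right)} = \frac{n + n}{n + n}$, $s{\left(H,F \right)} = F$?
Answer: $- \frac{125107275}{616} \approx -2.031 \cdot 10^{5}$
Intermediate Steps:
$Y{\left(n \right)} = 1$ ($Y{\left(n \right)} = \frac{2 n}{2 n} = 2 n \frac{1}{2 n} = 1$)
$X{\left(w \right)} = 15$ ($X{\left(w \right)} = 10 + 5 \frac{w}{w} = 10 + 5 \cdot 1 = 10 + 5 = 15$)
$\left(\frac{1}{601 + X{\left(Y{\left(s{\left(-2,-3 \right)} \right)} \right)}} + 269\right) \left(-755\right) = \left(\frac{1}{601 + 15} + 269\right) \left(-755\right) = \left(\frac{1}{616} + 269\right) \left(-755\right) = \frac{165705}{616} \left(-755\right) = - \frac{125107275}{616}$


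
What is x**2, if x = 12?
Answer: 144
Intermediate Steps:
x**2 = 12**2 = 144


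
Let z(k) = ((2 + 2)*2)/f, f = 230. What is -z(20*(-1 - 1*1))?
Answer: -4/115 ≈ -0.034783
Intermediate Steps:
z(k) = 4/115 (z(k) = ((2 + 2)*2)/230 = (4*2)*(1/230) = 8*(1/230) = 4/115)
-z(20*(-1 - 1*1)) = -1*4/115 = -4/115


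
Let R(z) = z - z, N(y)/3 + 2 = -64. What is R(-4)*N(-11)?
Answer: 0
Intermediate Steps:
N(y) = -198 (N(y) = -6 + 3*(-64) = -6 - 192 = -198)
R(z) = 0
R(-4)*N(-11) = 0*(-198) = 0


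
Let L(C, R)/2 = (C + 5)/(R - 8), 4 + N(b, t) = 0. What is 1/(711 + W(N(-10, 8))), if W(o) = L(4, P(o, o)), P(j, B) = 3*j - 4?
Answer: 4/2841 ≈ 0.0014080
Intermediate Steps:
N(b, t) = -4 (N(b, t) = -4 + 0 = -4)
P(j, B) = -4 + 3*j
L(C, R) = 2*(5 + C)/(-8 + R) (L(C, R) = 2*((C + 5)/(R - 8)) = 2*((5 + C)/(-8 + R)) = 2*(5 + C)/(-8 + R))
W(o) = 18/(-12 + 3*o) (W(o) = 2*(5 + 4)/(-8 + (-4 + 3*o)) = 2*9/(-12 + 3*o) = 18/(-12 + 3*o))
1/(711 + W(N(-10, 8))) = 1/(711 + 6/(-4 - 4)) = 1/(711 + 6/(-8)) = 1/(711 + 6*(-⅛)) = 1/(711 - ¾) = 1/(2841/4) = 4/2841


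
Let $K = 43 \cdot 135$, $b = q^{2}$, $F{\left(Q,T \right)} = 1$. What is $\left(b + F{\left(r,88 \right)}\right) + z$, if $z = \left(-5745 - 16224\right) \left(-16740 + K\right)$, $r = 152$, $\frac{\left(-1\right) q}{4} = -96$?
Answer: $240378472$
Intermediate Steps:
$q = 384$ ($q = \left(-4\right) \left(-96\right) = 384$)
$b = 147456$ ($b = 384^{2} = 147456$)
$K = 5805$
$z = 240231015$ ($z = \left(-5745 - 16224\right) \left(-16740 + 5805\right) = \left(-21969\right) \left(-10935\right) = 240231015$)
$\left(b + F{\left(r,88 \right)}\right) + z = \left(147456 + 1\right) + 240231015 = 147457 + 240231015 = 240378472$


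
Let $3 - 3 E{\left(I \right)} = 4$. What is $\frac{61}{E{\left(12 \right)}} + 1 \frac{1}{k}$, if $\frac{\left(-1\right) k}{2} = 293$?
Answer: $- \frac{107239}{586} \approx -183.0$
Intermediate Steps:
$k = -586$ ($k = \left(-2\right) 293 = -586$)
$E{\left(I \right)} = - \frac{1}{3}$ ($E{\left(I \right)} = 1 - \frac{4}{3} = - \frac{1}{3}$)
$\frac{61}{E{\left(12 \right)}} + 1 \frac{1}{k} = \frac{61}{- \frac{1}{3}} + 1 \frac{1}{-586} = 61 \left(-3\right) + 1 \left(- \frac{1}{586}\right) = -183 - \frac{1}{586} = - \frac{107239}{586}$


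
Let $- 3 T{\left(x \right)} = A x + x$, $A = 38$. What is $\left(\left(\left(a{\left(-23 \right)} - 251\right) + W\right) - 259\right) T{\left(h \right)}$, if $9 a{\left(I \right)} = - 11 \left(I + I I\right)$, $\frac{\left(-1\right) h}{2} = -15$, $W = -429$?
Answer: $\frac{1822210}{3} \approx 6.074 \cdot 10^{5}$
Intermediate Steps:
$h = 30$ ($h = \left(-2\right) \left(-15\right) = 30$)
$a{\left(I \right)} = - \frac{11 I}{9} - \frac{11 I^{2}}{9}$ ($a{\left(I \right)} = \frac{\left(-11\right) \left(I + I I\right)}{9} = \frac{\left(-11\right) \left(I + I^{2}\right)}{9} = \frac{- 11 I - 11 I^{2}}{9} = - \frac{11 I}{9} - \frac{11 I^{2}}{9}$)
$T{\left(x \right)} = - 13 x$ ($T{\left(x \right)} = - \frac{38 x + x}{3} = - \frac{39 x}{3} = - 13 x$)
$\left(\left(\left(a{\left(-23 \right)} - 251\right) + W\right) - 259\right) T{\left(h \right)} = \left(\left(\left(\left(- \frac{11}{9}\right) \left(-23\right) \left(1 - 23\right) - 251\right) - 429\right) - 259\right) \left(\left(-13\right) 30\right) = \left(\left(\left(\left(- \frac{11}{9}\right) \left(-23\right) \left(-22\right) - 251\right) - 429\right) - 259\right) \left(-390\right) = \left(\left(\left(- \frac{5566}{9} - 251\right) - 429\right) - 259\right) \left(-390\right) = \left(\left(- \frac{7825}{9} - 429\right) - 259\right) \left(-390\right) = \left(- \frac{11686}{9} - 259\right) \left(-390\right) = \left(- \frac{14017}{9}\right) \left(-390\right) = \frac{1822210}{3}$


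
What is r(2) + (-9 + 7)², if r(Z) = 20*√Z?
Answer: 4 + 20*√2 ≈ 32.284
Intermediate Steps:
r(2) + (-9 + 7)² = 20*√2 + (-9 + 7)² = 20*√2 + (-2)² = 20*√2 + 4 = 4 + 20*√2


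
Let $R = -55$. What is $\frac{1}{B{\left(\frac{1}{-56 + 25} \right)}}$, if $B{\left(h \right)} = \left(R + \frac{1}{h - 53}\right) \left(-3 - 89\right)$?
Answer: $\frac{411}{2080373} \approx 0.00019756$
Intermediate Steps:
$B{\left(h \right)} = 5060 - \frac{92}{-53 + h}$ ($B{\left(h \right)} = \left(-55 + \frac{1}{h - 53}\right) \left(-3 - 89\right) = \left(-55 + \frac{1}{-53 + h}\right) \left(-92\right) = 5060 - \frac{92}{-53 + h}$)
$\frac{1}{B{\left(\frac{1}{-56 + 25} \right)}} = \frac{1}{92 \frac{1}{-53 + \frac{1}{-56 + 25}} \left(-2916 + \frac{55}{-56 + 25}\right)} = \frac{1}{92 \frac{1}{-53 + \frac{1}{-31}} \left(-2916 + \frac{55}{-31}\right)} = \frac{1}{92 \frac{1}{-53 - \frac{1}{31}} \left(-2916 + 55 \left(- \frac{1}{31}\right)\right)} = \frac{1}{92 \frac{1}{- \frac{1644}{31}} \left(-2916 - \frac{55}{31}\right)} = \frac{1}{92 \left(- \frac{31}{1644}\right) \left(- \frac{90451}{31}\right)} = \frac{1}{\frac{2080373}{411}} = \frac{411}{2080373}$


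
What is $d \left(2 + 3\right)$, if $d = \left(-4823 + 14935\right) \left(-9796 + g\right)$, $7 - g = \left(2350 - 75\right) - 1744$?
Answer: $-521779200$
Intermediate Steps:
$g = -524$ ($g = 7 - \left(\left(2350 - 75\right) - 1744\right) = 7 - \left(2275 - 1744\right) = 7 - 531 = -524$)
$d = -104355840$ ($d = \left(-4823 + 14935\right) \left(-9796 - 524\right) = 10112 \left(-10320\right) = -104355840$)
$d \left(2 + 3\right) = - 104355840 \left(2 + 3\right) = \left(-104355840\right) 5 = -521779200$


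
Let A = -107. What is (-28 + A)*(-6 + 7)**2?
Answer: -135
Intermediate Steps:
(-28 + A)*(-6 + 7)**2 = (-28 - 107)*(-6 + 7)**2 = -135*1**2 = -135*1 = -135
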